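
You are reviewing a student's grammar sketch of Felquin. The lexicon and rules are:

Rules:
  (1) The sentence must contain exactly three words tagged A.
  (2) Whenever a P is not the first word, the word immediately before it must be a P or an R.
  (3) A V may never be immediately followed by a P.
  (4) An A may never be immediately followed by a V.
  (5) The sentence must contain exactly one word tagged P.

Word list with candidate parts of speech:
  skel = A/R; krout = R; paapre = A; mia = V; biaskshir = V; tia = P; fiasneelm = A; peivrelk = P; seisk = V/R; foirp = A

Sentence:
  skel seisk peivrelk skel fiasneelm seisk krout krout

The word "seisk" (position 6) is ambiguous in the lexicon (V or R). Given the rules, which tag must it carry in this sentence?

Candidates per position — 1:skel {A,R}; 2:seisk {V,R}; 3:peivrelk {P}; 4:skel {A,R}; 5:fiasneelm {A}; 6:seisk {V,R}; 7:krout {R}; 8:krout {R}.
Position 1: R is ruled out by rule 1; that leaves A.
Position 2: V is ruled out by rule 2; that leaves R.
Position 4: R is ruled out by rule 1; that leaves A.
Position 6: V is ruled out by rule 4; that leaves R.
The unique satisfying tagging is: A R P A A R R R.
Check: rule 1 satisfied; rule 2 satisfied; rule 3 satisfied; rule 4 satisfied; rule 5 satisfied.

R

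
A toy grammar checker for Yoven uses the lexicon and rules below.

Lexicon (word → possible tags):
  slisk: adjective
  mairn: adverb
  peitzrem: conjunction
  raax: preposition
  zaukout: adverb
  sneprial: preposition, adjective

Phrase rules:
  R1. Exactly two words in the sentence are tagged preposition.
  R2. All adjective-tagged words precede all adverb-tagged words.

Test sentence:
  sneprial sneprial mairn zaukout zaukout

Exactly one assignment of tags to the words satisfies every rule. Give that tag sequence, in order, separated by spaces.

Candidates per position — 1:sneprial {preposition,adjective}; 2:sneprial {preposition,adjective}; 3:mairn {adverb}; 4:zaukout {adverb}; 5:zaukout {adverb}.
Position 1: adjective is ruled out by rule 1; that leaves preposition.
Position 2: adjective is ruled out by rule 1; that leaves preposition.
So the tagging must be: preposition preposition adverb adverb adverb.
Check: rule 1 satisfied; rule 2 satisfied.

preposition preposition adverb adverb adverb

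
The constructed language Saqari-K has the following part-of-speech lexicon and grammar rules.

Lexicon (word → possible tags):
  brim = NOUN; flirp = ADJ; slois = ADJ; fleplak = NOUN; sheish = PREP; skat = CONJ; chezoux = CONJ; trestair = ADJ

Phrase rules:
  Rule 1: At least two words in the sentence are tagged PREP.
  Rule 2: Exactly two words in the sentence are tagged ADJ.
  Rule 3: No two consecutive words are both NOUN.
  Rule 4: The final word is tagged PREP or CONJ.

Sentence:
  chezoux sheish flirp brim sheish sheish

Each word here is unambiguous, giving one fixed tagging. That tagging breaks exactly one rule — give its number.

2

Fixed tagging: CONJ PREP ADJ NOUN PREP PREP.
Checking each rule: R1 holds, R2 violated, R3 holds, R4 holds.
Only rule 2 fails.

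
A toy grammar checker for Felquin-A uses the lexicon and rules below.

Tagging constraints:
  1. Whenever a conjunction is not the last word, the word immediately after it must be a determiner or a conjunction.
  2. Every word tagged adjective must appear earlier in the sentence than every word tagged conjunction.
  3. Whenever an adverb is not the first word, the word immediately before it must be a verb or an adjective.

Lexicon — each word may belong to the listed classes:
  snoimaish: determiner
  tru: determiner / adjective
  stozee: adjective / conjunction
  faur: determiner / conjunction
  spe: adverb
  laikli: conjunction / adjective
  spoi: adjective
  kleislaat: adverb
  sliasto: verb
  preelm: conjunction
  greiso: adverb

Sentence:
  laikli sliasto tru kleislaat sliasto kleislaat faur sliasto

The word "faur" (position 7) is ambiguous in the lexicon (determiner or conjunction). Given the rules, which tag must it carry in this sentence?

determiner

Candidates per position — 1:laikli {conjunction,adjective}; 2:sliasto {verb}; 3:tru {determiner,adjective}; 4:kleislaat {adverb}; 5:sliasto {verb}; 6:kleislaat {adverb}; 7:faur {determiner,conjunction}; 8:sliasto {verb}.
If word 1 were conjunction, no tagging could satisfy rule 1; so word 1 is adjective.
If word 3 were determiner, no tagging could satisfy rule 3; so word 3 is adjective.
If word 7 were conjunction, no tagging could satisfy rule 1; so word 7 is determiner.
That leaves exactly one tagging: adjective verb adjective adverb verb adverb determiner verb.
Check: rule 1 holds; rule 2 holds; rule 3 holds.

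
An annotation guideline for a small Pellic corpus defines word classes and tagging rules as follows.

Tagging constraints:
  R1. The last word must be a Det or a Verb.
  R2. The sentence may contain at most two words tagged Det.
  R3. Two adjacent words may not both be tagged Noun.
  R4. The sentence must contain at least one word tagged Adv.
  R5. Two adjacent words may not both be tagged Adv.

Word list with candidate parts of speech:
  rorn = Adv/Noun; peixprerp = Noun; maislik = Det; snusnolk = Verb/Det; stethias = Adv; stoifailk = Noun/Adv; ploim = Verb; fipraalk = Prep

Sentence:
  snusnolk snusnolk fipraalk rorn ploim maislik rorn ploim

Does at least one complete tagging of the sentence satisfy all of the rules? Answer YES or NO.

YES

Candidates per position — 1:snusnolk {Verb,Det}; 2:snusnolk {Verb,Det}; 3:fipraalk {Prep}; 4:rorn {Adv,Noun}; 5:ploim {Verb}; 6:maislik {Det}; 7:rorn {Adv,Noun}; 8:ploim {Verb}.
One satisfying assignment: Verb Det Prep Adv Verb Det Adv Verb.
Rule-by-rule: rule 1 ✓; rule 2 ✓; rule 3 ✓; rule 4 ✓; rule 5 ✓.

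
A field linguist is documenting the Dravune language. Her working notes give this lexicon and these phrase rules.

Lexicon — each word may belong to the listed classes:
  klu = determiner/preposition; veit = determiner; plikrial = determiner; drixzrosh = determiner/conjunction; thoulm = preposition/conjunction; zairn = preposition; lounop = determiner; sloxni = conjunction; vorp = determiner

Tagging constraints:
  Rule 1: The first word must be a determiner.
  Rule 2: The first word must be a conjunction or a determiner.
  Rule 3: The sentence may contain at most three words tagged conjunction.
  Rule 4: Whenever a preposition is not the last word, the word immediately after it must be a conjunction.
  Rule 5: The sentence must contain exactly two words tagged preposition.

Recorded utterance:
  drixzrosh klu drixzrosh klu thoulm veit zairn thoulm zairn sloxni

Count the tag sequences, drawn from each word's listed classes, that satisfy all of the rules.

Candidates per position — 1:drixzrosh {determiner,conjunction}; 2:klu {determiner,preposition}; 3:drixzrosh {determiner,conjunction}; 4:klu {determiner,preposition}; 5:thoulm {preposition,conjunction}; 6:veit {determiner}; 7:zairn {preposition}; 8:thoulm {preposition,conjunction}; 9:zairn {preposition}; 10:sloxni {conjunction}.
There are 64 candidate sequences in total.
The sequences that satisfy every rule: determiner determiner determiner determiner conjunction determiner preposition conjunction preposition conjunction.
Count = 1.

1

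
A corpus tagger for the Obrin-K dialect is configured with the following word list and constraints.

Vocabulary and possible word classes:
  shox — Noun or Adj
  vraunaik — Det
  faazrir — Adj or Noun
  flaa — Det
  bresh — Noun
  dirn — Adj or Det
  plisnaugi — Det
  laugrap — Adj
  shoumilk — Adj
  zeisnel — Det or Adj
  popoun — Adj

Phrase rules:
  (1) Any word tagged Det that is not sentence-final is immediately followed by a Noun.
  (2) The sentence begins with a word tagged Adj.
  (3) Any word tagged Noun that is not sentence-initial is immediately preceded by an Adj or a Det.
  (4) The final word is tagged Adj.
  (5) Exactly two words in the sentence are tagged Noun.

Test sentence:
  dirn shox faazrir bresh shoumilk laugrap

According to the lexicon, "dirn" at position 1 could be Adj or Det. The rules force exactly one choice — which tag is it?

Adj

Candidates per position — 1:dirn {Adj,Det}; 2:shox {Noun,Adj}; 3:faazrir {Adj,Noun}; 4:bresh {Noun}; 5:shoumilk {Adj}; 6:laugrap {Adj}.
Position 1: tagging it Det would leave rule 2 unsatisfiable, so it must be Adj.
Position 3: tagging it Noun would leave rule 3 unsatisfiable, so it must be Adj.
Position 2: tagging it Adj would leave rule 5 unsatisfiable, so it must be Noun.
That leaves exactly one tagging: Adj Noun Adj Noun Adj Adj.
Checking: rule 1 satisfied; rule 2 satisfied; rule 3 satisfied; rule 4 satisfied; rule 5 satisfied.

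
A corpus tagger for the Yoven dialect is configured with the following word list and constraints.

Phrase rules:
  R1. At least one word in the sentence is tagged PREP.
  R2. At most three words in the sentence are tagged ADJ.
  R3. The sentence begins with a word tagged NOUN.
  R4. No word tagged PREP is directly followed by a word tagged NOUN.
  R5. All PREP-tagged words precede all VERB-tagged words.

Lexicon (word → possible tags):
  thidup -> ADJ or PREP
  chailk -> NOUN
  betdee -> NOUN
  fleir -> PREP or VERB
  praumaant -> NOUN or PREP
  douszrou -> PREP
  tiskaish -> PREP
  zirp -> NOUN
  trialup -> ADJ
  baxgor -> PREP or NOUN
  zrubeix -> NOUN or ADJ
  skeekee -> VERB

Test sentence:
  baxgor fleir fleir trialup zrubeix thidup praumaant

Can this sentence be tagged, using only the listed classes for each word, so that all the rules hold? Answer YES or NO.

Candidates per position — 1:baxgor {PREP,NOUN}; 2:fleir {PREP,VERB}; 3:fleir {PREP,VERB}; 4:trialup {ADJ}; 5:zrubeix {NOUN,ADJ}; 6:thidup {ADJ,PREP}; 7:praumaant {NOUN,PREP}.
One satisfying assignment: NOUN PREP PREP ADJ ADJ ADJ NOUN.
Rule-by-rule: rule 1 ok; rule 2 ok; rule 3 ok; rule 4 ok; rule 5 ok.

YES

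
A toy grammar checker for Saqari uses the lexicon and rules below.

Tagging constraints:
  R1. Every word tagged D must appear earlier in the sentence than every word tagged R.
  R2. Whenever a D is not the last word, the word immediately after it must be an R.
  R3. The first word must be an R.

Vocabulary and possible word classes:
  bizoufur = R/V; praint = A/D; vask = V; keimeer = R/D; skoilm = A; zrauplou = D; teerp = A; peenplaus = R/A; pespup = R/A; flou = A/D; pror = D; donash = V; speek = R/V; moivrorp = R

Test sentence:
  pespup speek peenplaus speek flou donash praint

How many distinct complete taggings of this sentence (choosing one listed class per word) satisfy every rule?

Candidates per position — 1:pespup {R,A}; 2:speek {R,V}; 3:peenplaus {R,A}; 4:speek {R,V}; 5:flou {A,D}; 6:donash {V}; 7:praint {A,D}.
There are 64 candidate sequences in total.
Checking each against the rules leaves 8 sequences.
Count = 8.

8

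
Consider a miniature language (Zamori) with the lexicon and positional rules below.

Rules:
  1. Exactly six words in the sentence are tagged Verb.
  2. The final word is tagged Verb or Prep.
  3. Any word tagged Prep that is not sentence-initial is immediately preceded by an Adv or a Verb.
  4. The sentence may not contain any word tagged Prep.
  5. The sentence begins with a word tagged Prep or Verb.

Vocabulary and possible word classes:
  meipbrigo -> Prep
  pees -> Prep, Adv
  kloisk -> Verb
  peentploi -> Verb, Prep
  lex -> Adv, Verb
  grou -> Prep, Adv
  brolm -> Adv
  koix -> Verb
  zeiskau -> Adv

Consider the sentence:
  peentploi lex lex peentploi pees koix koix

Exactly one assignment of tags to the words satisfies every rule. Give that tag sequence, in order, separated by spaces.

Verb Verb Verb Verb Adv Verb Verb

Candidates per position — 1:peentploi {Verb,Prep}; 2:lex {Adv,Verb}; 3:lex {Adv,Verb}; 4:peentploi {Verb,Prep}; 5:pees {Prep,Adv}; 6:koix {Verb}; 7:koix {Verb}.
Position 1: Prep is ruled out by rule 1; that leaves Verb.
Position 2: Adv is ruled out by rule 1; that leaves Verb.
Position 3: Adv is ruled out by rule 1; that leaves Verb.
Position 4: Prep is ruled out by rule 1; that leaves Verb.
Position 5: Prep is ruled out by rule 4; that leaves Adv.
The only consistent sequence is: Verb Verb Verb Verb Adv Verb Verb.
Rule-by-rule: rule 1 satisfied; rule 2 satisfied; rule 3 satisfied; rule 4 satisfied; rule 5 satisfied.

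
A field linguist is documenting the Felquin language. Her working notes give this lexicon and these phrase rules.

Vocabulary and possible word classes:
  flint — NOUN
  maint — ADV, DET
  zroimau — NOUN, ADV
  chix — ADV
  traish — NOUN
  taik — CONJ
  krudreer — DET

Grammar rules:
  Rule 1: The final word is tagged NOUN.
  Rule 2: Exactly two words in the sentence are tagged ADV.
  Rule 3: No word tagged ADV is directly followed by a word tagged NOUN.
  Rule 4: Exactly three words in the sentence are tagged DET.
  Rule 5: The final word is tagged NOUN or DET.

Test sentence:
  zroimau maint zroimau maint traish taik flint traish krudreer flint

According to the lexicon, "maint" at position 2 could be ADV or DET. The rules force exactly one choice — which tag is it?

DET

Candidates per position — 1:zroimau {NOUN,ADV}; 2:maint {ADV,DET}; 3:zroimau {NOUN,ADV}; 4:maint {ADV,DET}; 5:traish {NOUN}; 6:taik {CONJ}; 7:flint {NOUN}; 8:traish {NOUN}; 9:krudreer {DET}; 10:flint {NOUN}.
If word 2 were ADV, no tagging could satisfy rule 4; so word 2 is DET.
If word 4 were ADV, no tagging could satisfy rule 3; so word 4 is DET.
If word 1 were NOUN, no tagging could satisfy rule 2; so word 1 is ADV.
If word 3 were NOUN, no tagging could satisfy rule 2; so word 3 is ADV.
The only consistent sequence is: ADV DET ADV DET NOUN CONJ NOUN NOUN DET NOUN.
Rule-by-rule: rule 1 satisfied; rule 2 satisfied; rule 3 satisfied; rule 4 satisfied; rule 5 satisfied.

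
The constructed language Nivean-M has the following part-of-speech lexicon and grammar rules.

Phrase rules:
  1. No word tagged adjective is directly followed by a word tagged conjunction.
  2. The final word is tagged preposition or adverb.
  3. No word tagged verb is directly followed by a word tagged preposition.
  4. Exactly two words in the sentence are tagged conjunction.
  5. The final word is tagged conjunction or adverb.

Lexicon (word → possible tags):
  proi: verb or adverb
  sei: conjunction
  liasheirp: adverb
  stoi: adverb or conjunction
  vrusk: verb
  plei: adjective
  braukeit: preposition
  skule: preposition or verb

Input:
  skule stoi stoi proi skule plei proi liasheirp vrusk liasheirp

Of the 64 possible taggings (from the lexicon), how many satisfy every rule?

Candidates per position — 1:skule {preposition,verb}; 2:stoi {adverb,conjunction}; 3:stoi {adverb,conjunction}; 4:proi {verb,adverb}; 5:skule {preposition,verb}; 6:plei {adjective}; 7:proi {verb,adverb}; 8:liasheirp {adverb}; 9:vrusk {verb}; 10:liasheirp {adverb}.
There are 64 candidate sequences in total.
Checking each against the rules leaves 12 sequences.
Count = 12.

12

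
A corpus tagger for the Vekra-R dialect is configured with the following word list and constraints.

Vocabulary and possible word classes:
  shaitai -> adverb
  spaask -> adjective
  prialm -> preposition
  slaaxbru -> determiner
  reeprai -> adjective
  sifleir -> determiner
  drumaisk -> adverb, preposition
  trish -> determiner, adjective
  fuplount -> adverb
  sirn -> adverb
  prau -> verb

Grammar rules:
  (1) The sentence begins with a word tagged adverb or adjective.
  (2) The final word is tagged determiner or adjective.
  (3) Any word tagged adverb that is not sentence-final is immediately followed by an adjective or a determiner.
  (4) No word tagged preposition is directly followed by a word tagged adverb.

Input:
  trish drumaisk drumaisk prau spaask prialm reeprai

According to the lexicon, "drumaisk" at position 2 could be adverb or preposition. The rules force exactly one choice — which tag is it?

Candidates per position — 1:trish {determiner,adjective}; 2:drumaisk {adverb,preposition}; 3:drumaisk {adverb,preposition}; 4:prau {verb}; 5:spaask {adjective}; 6:prialm {preposition}; 7:reeprai {adjective}.
Position 1: determiner is ruled out by rule 1; that leaves adjective.
Position 2: adverb is ruled out by rule 3; that leaves preposition.
Position 3: adverb is ruled out by rule 3; that leaves preposition.
The unique satisfying tagging is: adjective preposition preposition verb adjective preposition adjective.
Checking: rule 1 ok; rule 2 ok; rule 3 ok; rule 4 ok.

preposition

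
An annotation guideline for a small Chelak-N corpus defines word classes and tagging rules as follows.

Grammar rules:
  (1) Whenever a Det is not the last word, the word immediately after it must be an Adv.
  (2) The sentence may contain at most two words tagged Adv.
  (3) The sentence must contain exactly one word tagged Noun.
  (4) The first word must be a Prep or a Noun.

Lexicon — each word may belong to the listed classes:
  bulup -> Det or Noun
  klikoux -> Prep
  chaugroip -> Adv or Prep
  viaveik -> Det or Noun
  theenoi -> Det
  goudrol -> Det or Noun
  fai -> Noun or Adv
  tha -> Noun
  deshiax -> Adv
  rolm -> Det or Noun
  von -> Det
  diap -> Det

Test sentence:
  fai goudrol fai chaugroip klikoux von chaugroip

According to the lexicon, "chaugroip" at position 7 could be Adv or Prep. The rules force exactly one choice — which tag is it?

Adv

Candidates per position — 1:fai {Noun,Adv}; 2:goudrol {Det,Noun}; 3:fai {Noun,Adv}; 4:chaugroip {Adv,Prep}; 5:klikoux {Prep}; 6:von {Det}; 7:chaugroip {Adv,Prep}.
Position 1: Adv is ruled out by rule 4; that leaves Noun.
Position 2: Noun is ruled out by rule 3; that leaves Det.
Position 3: Noun is ruled out by rule 1; that leaves Adv.
Position 7: Prep is ruled out by rule 1; that leaves Adv.
Position 4: Adv is ruled out by rule 2; that leaves Prep.
That leaves exactly one tagging: Noun Det Adv Prep Prep Det Adv.
Rule-by-rule: rule 1 ok; rule 2 ok; rule 3 ok; rule 4 ok.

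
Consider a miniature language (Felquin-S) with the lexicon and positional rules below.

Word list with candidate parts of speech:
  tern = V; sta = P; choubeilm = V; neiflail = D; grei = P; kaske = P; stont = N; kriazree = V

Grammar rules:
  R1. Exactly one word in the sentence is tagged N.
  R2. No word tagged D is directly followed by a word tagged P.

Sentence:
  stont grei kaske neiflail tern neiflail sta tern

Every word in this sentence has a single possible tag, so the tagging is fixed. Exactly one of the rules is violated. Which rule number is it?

2

Fixed tagging: N P P D V D P V.
Checking each rule: R1 ok, R2 fails.
Only rule 2 fails.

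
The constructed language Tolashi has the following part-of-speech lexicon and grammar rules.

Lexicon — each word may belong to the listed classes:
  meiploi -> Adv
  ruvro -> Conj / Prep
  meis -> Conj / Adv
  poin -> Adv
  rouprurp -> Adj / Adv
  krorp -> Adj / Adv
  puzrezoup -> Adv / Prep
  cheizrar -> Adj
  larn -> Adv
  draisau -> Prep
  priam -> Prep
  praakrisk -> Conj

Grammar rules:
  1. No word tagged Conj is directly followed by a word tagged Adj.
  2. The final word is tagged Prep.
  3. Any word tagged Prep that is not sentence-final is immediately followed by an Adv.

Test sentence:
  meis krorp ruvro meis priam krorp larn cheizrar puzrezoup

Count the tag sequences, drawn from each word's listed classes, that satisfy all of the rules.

Candidates per position — 1:meis {Conj,Adv}; 2:krorp {Adj,Adv}; 3:ruvro {Conj,Prep}; 4:meis {Conj,Adv}; 5:priam {Prep}; 6:krorp {Adj,Adv}; 7:larn {Adv}; 8:cheizrar {Adj}; 9:puzrezoup {Adv,Prep}.
There are 64 candidate sequences in total.
Checking each against the rules leaves 9 sequences.
Count = 9.

9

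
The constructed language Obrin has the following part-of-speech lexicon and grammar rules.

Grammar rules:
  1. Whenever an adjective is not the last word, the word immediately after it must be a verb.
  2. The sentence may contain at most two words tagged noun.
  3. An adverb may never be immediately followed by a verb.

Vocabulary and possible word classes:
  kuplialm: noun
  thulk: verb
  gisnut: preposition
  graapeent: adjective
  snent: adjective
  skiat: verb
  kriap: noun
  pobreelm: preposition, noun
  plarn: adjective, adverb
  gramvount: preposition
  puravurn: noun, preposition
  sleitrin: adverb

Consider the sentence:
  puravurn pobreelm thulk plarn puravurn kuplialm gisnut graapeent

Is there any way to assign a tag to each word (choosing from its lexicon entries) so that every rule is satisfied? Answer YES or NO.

YES

Candidates per position — 1:puravurn {noun,preposition}; 2:pobreelm {preposition,noun}; 3:thulk {verb}; 4:plarn {adjective,adverb}; 5:puravurn {noun,preposition}; 6:kuplialm {noun}; 7:gisnut {preposition}; 8:graapeent {adjective}.
One satisfying assignment: noun preposition verb adverb preposition noun preposition adjective.
Check: rule 1 holds; rule 2 holds; rule 3 holds.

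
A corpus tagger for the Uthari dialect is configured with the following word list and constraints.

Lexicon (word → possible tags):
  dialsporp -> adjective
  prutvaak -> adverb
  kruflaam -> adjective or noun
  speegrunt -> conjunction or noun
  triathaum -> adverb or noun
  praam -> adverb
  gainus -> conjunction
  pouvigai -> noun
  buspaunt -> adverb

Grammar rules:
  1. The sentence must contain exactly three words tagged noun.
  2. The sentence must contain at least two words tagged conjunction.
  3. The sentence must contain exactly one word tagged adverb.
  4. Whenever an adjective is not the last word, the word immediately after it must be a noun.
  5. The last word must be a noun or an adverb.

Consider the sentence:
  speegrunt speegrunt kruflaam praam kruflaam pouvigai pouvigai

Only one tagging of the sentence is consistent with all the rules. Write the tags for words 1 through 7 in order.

conjunction conjunction noun adverb adjective noun noun

Candidates per position — 1:speegrunt {conjunction,noun}; 2:speegrunt {conjunction,noun}; 3:kruflaam {adjective,noun}; 4:praam {adverb}; 5:kruflaam {adjective,noun}; 6:pouvigai {noun}; 7:pouvigai {noun}.
Word 1 cannot be noun — rule 2 would then fail for every completion. It is conjunction.
Word 2 cannot be noun — rule 2 would then fail for every completion. It is conjunction.
Word 3 cannot be adjective — rule 4 would then fail for every completion. It is noun.
Word 5 cannot be noun — rule 1 would then fail for every completion. It is adjective.
The only consistent sequence is: conjunction conjunction noun adverb adjective noun noun.
Rule-by-rule: rule 1 ✓; rule 2 ✓; rule 3 ✓; rule 4 ✓; rule 5 ✓.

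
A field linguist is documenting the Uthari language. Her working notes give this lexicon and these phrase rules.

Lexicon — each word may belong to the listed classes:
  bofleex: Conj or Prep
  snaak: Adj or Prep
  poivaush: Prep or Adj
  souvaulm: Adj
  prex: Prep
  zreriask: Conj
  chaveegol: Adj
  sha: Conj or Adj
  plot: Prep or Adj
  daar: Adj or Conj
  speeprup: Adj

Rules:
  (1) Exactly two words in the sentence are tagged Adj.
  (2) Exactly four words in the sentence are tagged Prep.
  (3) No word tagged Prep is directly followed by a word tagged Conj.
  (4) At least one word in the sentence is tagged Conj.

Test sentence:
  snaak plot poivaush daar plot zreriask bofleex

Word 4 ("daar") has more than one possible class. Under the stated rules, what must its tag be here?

Candidates per position — 1:snaak {Adj,Prep}; 2:plot {Prep,Adj}; 3:poivaush {Prep,Adj}; 4:daar {Adj,Conj}; 5:plot {Prep,Adj}; 6:zreriask {Conj}; 7:bofleex {Conj,Prep}.
Position 5: Prep is ruled out by rule 3; that leaves Adj.
Position 7: Conj is ruled out by rule 2; that leaves Prep.
Position 1: Adj is ruled out by rule 2; that leaves Prep.
Position 2: Adj is ruled out by rule 2; that leaves Prep.
Position 3: Adj is ruled out by rule 2; that leaves Prep.
Position 4: Conj is ruled out by rule 1; that leaves Adj.
The only consistent sequence is: Prep Prep Prep Adj Adj Conj Prep.
Check: rule 1 ok; rule 2 ok; rule 3 ok; rule 4 ok.

Adj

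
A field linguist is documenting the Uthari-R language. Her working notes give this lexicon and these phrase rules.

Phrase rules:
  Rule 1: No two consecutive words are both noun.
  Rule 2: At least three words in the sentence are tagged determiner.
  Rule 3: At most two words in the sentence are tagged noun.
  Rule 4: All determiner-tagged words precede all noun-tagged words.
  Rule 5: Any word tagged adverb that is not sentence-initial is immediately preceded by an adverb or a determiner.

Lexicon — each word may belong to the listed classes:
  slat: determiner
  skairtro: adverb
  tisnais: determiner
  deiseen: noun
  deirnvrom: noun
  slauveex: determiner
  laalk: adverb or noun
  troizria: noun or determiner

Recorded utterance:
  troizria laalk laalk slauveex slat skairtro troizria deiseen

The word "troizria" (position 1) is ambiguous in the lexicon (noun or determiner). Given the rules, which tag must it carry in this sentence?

determiner

Candidates per position — 1:troizria {noun,determiner}; 2:laalk {adverb,noun}; 3:laalk {adverb,noun}; 4:slauveex {determiner}; 5:slat {determiner}; 6:skairtro {adverb}; 7:troizria {noun,determiner}; 8:deiseen {noun}.
At position 1, choosing noun makes rule 4 impossible to satisfy; hence determiner.
At position 2, choosing noun makes rule 4 impossible to satisfy; hence adverb.
At position 3, choosing noun makes rule 4 impossible to satisfy; hence adverb.
At position 7, choosing noun makes rule 1 impossible to satisfy; hence determiner.
That leaves exactly one tagging: determiner adverb adverb determiner determiner adverb determiner noun.
Rule-by-rule: rule 1 ✓; rule 2 ✓; rule 3 ✓; rule 4 ✓; rule 5 ✓.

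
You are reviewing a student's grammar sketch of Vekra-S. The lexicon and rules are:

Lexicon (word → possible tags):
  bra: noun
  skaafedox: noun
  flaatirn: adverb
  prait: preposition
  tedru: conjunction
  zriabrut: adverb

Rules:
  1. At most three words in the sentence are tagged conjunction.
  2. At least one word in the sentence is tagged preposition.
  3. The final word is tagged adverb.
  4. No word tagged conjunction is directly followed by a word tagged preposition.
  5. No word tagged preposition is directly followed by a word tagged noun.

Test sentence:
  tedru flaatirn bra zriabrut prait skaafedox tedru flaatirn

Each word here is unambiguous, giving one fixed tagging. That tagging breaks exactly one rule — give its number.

5

Fixed tagging: conjunction adverb noun adverb preposition noun conjunction adverb.
Rule check: R1 pass, R2 pass, R3 pass, R4 pass, R5 fail.
Only rule 5 fails.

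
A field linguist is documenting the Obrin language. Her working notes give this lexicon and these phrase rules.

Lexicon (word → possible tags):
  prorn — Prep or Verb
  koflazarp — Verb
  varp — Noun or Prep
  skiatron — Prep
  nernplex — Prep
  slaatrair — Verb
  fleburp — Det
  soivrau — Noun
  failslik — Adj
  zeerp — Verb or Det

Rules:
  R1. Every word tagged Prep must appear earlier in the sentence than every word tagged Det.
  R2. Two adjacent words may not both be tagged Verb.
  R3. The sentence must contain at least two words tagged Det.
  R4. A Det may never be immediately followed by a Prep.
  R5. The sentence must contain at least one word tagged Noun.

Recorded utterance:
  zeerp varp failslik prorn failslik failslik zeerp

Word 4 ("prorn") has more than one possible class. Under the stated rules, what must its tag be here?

Verb

Candidates per position — 1:zeerp {Verb,Det}; 2:varp {Noun,Prep}; 3:failslik {Adj}; 4:prorn {Prep,Verb}; 5:failslik {Adj}; 6:failslik {Adj}; 7:zeerp {Verb,Det}.
If word 1 were Verb, no tagging could satisfy rule 3; so word 1 is Det.
If word 2 were Prep, no tagging could satisfy rule 1; so word 2 is Noun.
If word 4 were Prep, no tagging could satisfy rule 1; so word 4 is Verb.
If word 7 were Verb, no tagging could satisfy rule 3; so word 7 is Det.
The unique satisfying tagging is: Det Noun Adj Verb Adj Adj Det.
Rule-by-rule: rule 1 satisfied; rule 2 satisfied; rule 3 satisfied; rule 4 satisfied; rule 5 satisfied.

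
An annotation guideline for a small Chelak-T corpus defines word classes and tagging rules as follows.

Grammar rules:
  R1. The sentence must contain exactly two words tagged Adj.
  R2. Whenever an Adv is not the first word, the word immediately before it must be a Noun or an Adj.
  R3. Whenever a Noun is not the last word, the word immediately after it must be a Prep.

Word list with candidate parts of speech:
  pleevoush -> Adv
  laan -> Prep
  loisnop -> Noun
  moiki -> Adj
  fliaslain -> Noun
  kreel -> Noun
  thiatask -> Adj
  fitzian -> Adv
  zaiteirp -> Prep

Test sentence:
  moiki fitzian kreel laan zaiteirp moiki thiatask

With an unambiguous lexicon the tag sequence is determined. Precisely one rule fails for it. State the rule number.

Fixed tagging: Adj Adv Noun Prep Prep Adj Adj.
Rule check: R1 fails, R2 ok, R3 ok.
Only rule 1 fails.

1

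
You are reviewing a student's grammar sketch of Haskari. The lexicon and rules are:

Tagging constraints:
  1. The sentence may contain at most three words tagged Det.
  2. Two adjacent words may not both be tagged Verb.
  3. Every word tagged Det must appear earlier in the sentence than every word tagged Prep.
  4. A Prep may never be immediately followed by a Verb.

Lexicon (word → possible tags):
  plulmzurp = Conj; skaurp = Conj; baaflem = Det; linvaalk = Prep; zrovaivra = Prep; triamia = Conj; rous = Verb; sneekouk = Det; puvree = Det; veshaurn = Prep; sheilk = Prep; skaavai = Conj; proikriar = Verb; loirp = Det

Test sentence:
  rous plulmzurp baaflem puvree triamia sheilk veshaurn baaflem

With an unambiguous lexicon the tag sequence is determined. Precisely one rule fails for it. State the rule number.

Fixed tagging: Verb Conj Det Det Conj Prep Prep Det.
Applying the rules: R1 pass, R2 pass, R3 fail, R4 pass.
Only rule 3 fails.

3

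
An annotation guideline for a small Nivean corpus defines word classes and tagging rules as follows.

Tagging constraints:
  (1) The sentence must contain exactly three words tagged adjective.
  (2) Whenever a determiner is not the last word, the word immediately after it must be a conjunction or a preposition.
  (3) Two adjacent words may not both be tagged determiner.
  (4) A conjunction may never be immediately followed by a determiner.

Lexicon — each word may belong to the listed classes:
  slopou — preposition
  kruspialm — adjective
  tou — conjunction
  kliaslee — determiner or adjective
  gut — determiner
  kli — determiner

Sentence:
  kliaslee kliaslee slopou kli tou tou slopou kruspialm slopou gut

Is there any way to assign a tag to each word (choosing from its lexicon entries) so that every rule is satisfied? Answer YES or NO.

Candidates per position — 1:kliaslee {determiner,adjective}; 2:kliaslee {determiner,adjective}; 3:slopou {preposition}; 4:kli {determiner}; 5:tou {conjunction}; 6:tou {conjunction}; 7:slopou {preposition}; 8:kruspialm {adjective}; 9:slopou {preposition}; 10:gut {determiner}.
One satisfying assignment: adjective adjective preposition determiner conjunction conjunction preposition adjective preposition determiner.
Rule-by-rule: rule 1 ✓; rule 2 ✓; rule 3 ✓; rule 4 ✓.

YES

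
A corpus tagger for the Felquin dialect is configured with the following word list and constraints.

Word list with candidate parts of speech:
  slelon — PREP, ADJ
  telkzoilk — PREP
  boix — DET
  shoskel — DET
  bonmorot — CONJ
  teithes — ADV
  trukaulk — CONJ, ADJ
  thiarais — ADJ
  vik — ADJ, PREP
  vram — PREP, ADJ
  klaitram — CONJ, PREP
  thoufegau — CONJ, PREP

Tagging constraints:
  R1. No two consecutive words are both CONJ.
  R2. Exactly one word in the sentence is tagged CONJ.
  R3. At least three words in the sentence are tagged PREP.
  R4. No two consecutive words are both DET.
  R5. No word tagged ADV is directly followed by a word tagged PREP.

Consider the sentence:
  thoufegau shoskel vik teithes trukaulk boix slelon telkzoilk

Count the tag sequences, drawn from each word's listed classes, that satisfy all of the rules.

Candidates per position — 1:thoufegau {CONJ,PREP}; 2:shoskel {DET}; 3:vik {ADJ,PREP}; 4:teithes {ADV}; 5:trukaulk {CONJ,ADJ}; 6:boix {DET}; 7:slelon {PREP,ADJ}; 8:telkzoilk {PREP}.
There are 16 candidate sequences in total.
The sequences that satisfy every rule: CONJ DET PREP ADV ADJ DET PREP PREP; PREP DET ADJ ADV CONJ DET PREP PREP; PREP DET PREP ADV CONJ DET PREP PREP; PREP DET PREP ADV CONJ DET ADJ PREP.
Count = 4.

4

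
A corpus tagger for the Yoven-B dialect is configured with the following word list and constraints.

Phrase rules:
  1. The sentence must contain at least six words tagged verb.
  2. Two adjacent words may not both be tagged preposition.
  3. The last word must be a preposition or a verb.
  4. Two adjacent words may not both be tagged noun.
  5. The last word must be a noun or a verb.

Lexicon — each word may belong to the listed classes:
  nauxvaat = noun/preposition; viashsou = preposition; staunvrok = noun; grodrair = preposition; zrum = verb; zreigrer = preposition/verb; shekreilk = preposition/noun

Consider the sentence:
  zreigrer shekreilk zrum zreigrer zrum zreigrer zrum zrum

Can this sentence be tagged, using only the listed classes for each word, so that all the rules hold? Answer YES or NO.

YES

Candidates per position — 1:zreigrer {preposition,verb}; 2:shekreilk {preposition,noun}; 3:zrum {verb}; 4:zreigrer {preposition,verb}; 5:zrum {verb}; 6:zreigrer {preposition,verb}; 7:zrum {verb}; 8:zrum {verb}.
One satisfying assignment: verb preposition verb preposition verb verb verb verb.
Verifying each rule — rule 1 satisfied; rule 2 satisfied; rule 3 satisfied; rule 4 satisfied; rule 5 satisfied.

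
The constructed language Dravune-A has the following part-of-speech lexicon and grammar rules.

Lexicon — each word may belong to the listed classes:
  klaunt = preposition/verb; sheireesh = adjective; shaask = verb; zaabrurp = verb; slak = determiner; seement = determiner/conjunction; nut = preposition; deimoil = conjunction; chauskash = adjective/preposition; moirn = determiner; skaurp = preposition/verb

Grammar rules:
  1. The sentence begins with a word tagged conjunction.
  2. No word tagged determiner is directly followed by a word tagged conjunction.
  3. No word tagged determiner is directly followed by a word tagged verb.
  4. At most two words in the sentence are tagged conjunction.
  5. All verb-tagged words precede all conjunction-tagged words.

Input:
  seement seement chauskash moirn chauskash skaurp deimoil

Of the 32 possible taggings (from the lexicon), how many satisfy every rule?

4

Candidates per position — 1:seement {determiner,conjunction}; 2:seement {determiner,conjunction}; 3:chauskash {adjective,preposition}; 4:moirn {determiner}; 5:chauskash {adjective,preposition}; 6:skaurp {preposition,verb}; 7:deimoil {conjunction}.
There are 32 candidate sequences in total.
The sequences that satisfy every rule: conjunction determiner adjective determiner adjective preposition conjunction; conjunction determiner adjective determiner preposition preposition conjunction; conjunction determiner preposition determiner adjective preposition conjunction; conjunction determiner preposition determiner preposition preposition conjunction.
Count = 4.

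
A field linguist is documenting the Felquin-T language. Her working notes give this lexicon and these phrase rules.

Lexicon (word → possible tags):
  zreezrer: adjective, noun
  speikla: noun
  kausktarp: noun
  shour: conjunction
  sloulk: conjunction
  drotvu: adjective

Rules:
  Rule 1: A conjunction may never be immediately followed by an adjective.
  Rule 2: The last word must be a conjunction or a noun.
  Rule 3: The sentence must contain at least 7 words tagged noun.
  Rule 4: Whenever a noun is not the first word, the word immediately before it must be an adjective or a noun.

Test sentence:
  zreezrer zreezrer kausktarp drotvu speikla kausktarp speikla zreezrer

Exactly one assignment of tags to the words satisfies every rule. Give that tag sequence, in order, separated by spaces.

noun noun noun adjective noun noun noun noun

Candidates per position — 1:zreezrer {adjective,noun}; 2:zreezrer {adjective,noun}; 3:kausktarp {noun}; 4:drotvu {adjective}; 5:speikla {noun}; 6:kausktarp {noun}; 7:speikla {noun}; 8:zreezrer {adjective,noun}.
Word 1 cannot be adjective — rule 3 would then fail for every completion. It is noun.
Word 2 cannot be adjective — rule 3 would then fail for every completion. It is noun.
Word 8 cannot be adjective — rule 2 would then fail for every completion. It is noun.
The unique satisfying tagging is: noun noun noun adjective noun noun noun noun.
Verifying each rule — rule 1 ok; rule 2 ok; rule 3 ok; rule 4 ok.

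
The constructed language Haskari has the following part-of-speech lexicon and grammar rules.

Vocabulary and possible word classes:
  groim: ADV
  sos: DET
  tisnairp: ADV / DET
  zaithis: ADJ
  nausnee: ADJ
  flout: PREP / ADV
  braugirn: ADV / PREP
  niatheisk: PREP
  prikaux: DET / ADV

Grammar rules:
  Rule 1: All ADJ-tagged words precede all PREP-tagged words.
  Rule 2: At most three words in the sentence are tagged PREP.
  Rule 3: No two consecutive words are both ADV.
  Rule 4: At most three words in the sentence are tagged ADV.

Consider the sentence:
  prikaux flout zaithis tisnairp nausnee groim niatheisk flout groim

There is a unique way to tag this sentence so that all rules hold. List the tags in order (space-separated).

Candidates per position — 1:prikaux {DET,ADV}; 2:flout {PREP,ADV}; 3:zaithis {ADJ}; 4:tisnairp {ADV,DET}; 5:nausnee {ADJ}; 6:groim {ADV}; 7:niatheisk {PREP}; 8:flout {PREP,ADV}; 9:groim {ADV}.
At position 2, choosing PREP makes rule 1 impossible to satisfy; hence ADV.
At position 4, choosing ADV makes rule 4 impossible to satisfy; hence DET.
At position 8, choosing ADV makes rule 3 impossible to satisfy; hence PREP.
At position 1, choosing ADV makes rule 3 impossible to satisfy; hence DET.
The only consistent sequence is: DET ADV ADJ DET ADJ ADV PREP PREP ADV.
Rule-by-rule: rule 1 satisfied; rule 2 satisfied; rule 3 satisfied; rule 4 satisfied.

DET ADV ADJ DET ADJ ADV PREP PREP ADV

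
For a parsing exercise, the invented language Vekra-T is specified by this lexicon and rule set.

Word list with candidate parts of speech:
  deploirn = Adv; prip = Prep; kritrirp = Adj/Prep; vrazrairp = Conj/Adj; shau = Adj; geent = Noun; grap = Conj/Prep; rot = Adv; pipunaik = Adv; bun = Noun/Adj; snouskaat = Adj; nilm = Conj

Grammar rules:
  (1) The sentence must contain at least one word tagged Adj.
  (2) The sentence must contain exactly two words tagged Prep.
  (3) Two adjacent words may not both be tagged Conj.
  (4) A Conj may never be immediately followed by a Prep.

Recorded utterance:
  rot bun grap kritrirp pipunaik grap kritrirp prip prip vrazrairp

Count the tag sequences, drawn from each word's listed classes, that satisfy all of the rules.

4

Candidates per position — 1:rot {Adv}; 2:bun {Noun,Adj}; 3:grap {Conj,Prep}; 4:kritrirp {Adj,Prep}; 5:pipunaik {Adv}; 6:grap {Conj,Prep}; 7:kritrirp {Adj,Prep}; 8:prip {Prep}; 9:prip {Prep}; 10:vrazrairp {Conj,Adj}.
There are 64 candidate sequences in total.
The sequences that satisfy every rule: Adv Noun Conj Adj Adv Conj Adj Prep Prep Conj; Adv Noun Conj Adj Adv Conj Adj Prep Prep Adj; Adv Adj Conj Adj Adv Conj Adj Prep Prep Conj; Adv Adj Conj Adj Adv Conj Adj Prep Prep Adj.
Count = 4.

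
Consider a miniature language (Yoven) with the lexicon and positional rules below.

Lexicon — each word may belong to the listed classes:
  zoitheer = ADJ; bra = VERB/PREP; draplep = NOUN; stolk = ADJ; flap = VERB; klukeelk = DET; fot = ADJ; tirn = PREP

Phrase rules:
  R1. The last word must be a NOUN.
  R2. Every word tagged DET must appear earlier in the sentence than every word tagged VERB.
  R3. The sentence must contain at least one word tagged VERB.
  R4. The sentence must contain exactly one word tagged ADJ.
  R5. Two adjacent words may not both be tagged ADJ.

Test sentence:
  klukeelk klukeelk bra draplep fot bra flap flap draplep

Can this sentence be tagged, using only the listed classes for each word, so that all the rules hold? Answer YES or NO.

YES

Candidates per position — 1:klukeelk {DET}; 2:klukeelk {DET}; 3:bra {VERB,PREP}; 4:draplep {NOUN}; 5:fot {ADJ}; 6:bra {VERB,PREP}; 7:flap {VERB}; 8:flap {VERB}; 9:draplep {NOUN}.
One satisfying assignment: DET DET VERB NOUN ADJ VERB VERB VERB NOUN.
Rule-by-rule: rule 1 holds; rule 2 holds; rule 3 holds; rule 4 holds; rule 5 holds.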